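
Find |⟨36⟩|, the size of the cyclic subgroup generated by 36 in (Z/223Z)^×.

111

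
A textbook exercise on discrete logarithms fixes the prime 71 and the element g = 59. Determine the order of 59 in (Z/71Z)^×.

ord(59) | φ(71) = 71 − 1 = 70 = 2 · 5 · 7.
Divisors of 70: 1, 2, 5, 7, 10, 14, 35, 70.
Test each divisor d:
59^1 ≡ 59 (mod 71)
59^2 ≡ 2 (mod 71)
59^5 ≡ 23 (mod 71)
59^7 ≡ 46 (mod 71)
59^10 ≡ 32 (mod 71)
59^14 ≡ 57 (mod 71)
59^35 ≡ 70 (mod 71)
59^70 ≡ 1 (mod 71) ✓
Therefore the multiplicative order of 59 modulo 71 is 70.

70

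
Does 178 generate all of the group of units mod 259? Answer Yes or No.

No

259 = 7 · 37 is a product of two distinct odd primes, so (Z/259Z)^× ≅ (Z/7Z)^× × (Z/37Z)^× is not cyclic.
No primitive root modulo 259 exists; in particular 178 is not one.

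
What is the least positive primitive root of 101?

φ(101) = 101 − 1 = 100 = 2^2 · 5^2.
Test candidates g = 2, 3, … against the prime factors q ∈ {2, 5} of φ(101): g is a generator iff g^(100/q) ≢ 1 for every such q.
g = 2: 2^50 ≡ 100; 2^20 ≡ 95 — none is 1, so 2 is a primitive root.
So 2 is the smallest generator of (Z/101Z)^×.

2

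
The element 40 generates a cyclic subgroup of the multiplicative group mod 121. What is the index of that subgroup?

11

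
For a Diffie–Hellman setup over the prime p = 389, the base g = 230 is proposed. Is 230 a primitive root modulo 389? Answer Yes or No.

No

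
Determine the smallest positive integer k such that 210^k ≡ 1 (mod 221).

48

By Lagrange's theorem, ord_221(210) divides φ(221) = φ(13·17) = (13−1)·(17−1) = 12·16 = 192 = 2^6 · 3.
Divisors of 192: 1, 2, 3, 4, 6, 8, 12, 16, 24, 32, 48, 64, 96, 192.
Evaluate successive powers at the divisors of 192:
210^1 ≡ 210 (mod 221)
210^2 ≡ 121 (mod 221)
210^3 ≡ 216 (mod 221)
210^4 ≡ 55 (mod 221)
210^6 ≡ 25 (mod 221)
210^8 ≡ 152 (mod 221)
210^12 ≡ 183 (mod 221)
210^16 ≡ 120 (mod 221)
210^24 ≡ 118 (mod 221)
210^32 ≡ 35 (mod 221)
210^48 ≡ 1 (mod 221) ✓
Hence ord(210) = 48.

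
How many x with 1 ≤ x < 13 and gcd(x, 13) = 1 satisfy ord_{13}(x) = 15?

0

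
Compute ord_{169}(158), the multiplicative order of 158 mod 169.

156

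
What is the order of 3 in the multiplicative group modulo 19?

18

Since 3 ∈ (Z/19Z)^×, its order divides φ(19) = 19 − 1 = 18 = 2 · 3^2.
Divisors of 18: 1, 2, 3, 6, 9, 18.
Check 3^d mod 19 for each divisor in increasing order:
3^1 ≡ 3
3^2 ≡ 9
3^3 ≡ 8
3^6 ≡ 7
3^9 ≡ 18
3^18 ≡ 1
Hence ord(3) = 18.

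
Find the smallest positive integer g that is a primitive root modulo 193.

5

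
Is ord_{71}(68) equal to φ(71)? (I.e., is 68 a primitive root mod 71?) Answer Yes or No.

φ(71) = 71 − 1 = 70 = 2 · 5 · 7.
An element g generates (Z/71Z)^× iff g^(70/q) ≢ 1 (mod 71) for each prime q ∈ {2, 5, 7}.
68^35 ≡ 70 (mod 71)  [q = 2: ≢ 1 ✓]
68^14 ≡ 54 (mod 71)  [q = 5: ≢ 1 ✓]
68^10 ≡ 48 (mod 71)  [q = 7: ≢ 1 ✓]
Every test exponent gives a nontrivial residue, hence 68 generates the full group.

Yes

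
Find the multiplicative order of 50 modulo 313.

39

The order of 50 must divide φ(313) = 313 − 1 = 312 = 2^3 · 3 · 13.
Divisors of 312: 1, 2, 3, 4, 6, 8, 12, 13, 24, 26, 39, 52, 78, 104, 156, 312.
Test each divisor d:
50^1 ≡ 50 (mod 313)
50^2 ≡ 309 (mod 313)
50^3 ≡ 113 (mod 313)
50^4 ≡ 16 (mod 313)
50^6 ≡ 249 (mod 313)
50^8 ≡ 256 (mod 313)
50^12 ≡ 27 (mod 313)
50^13 ≡ 98 (mod 313)
50^24 ≡ 103 (mod 313)
50^26 ≡ 214 (mod 313)
50^39 ≡ 1 (mod 313) ✓
The smallest such exponent is 39, so the order of 50 is 39.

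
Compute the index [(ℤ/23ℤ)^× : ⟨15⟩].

By Lagrange's theorem, ord_23(15) divides φ(23) = 23 − 1 = 22 = 2 · 11.
Divisors of 22: 1, 2, 11, 22.
Compute 15^d (mod 23) for the divisors d until we hit 1:
15^1 ≡ 15 (mod 23)
15^2 ≡ 18 (mod 23)
15^11 ≡ 22 (mod 23)
15^22 ≡ 1 (mod 23) ✓
So ord_23(15) = 22, hence |⟨15⟩| = 22.
[(Z/23Z)^× : ⟨15⟩] = 22/22 = 1.

1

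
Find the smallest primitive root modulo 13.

φ(13) = 13 − 1 = 12 = 2^2 · 3.
Test candidates g = 2, 3, … against the prime factors q ∈ {2, 3} of φ(13): g is a generator iff g^(12/q) ≢ 1 for every such q.
g = 2: 2^6 ≡ 12; 2^4 ≡ 3 — none is 1, so 2 is a primitive root.
The smallest primitive root modulo 13 is 2.

2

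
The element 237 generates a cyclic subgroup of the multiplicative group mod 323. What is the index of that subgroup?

The order of 237 must divide φ(323) = φ(17·19) = (17−1)·(19−1) = 16·18 = 288 = 2^5 · 3^2.
Divisors of 288: 1, 2, 3, 4, 6, 8, 9, 12, 16, 18, 24, 32, 36, 48, 72, 96, 144, 288.
Check 237^d mod 323 for each divisor in increasing order:
237^1 ≡ 237 (mod 323)
237^2 ≡ 290 (mod 323)
237^3 ≡ 254 (mod 323)
237^4 ≡ 120 (mod 323)
237^6 ≡ 239 (mod 323)
237^8 ≡ 188 (mod 323)
237^9 ≡ 305 (mod 323)
237^12 ≡ 273 (mod 323)
237^16 ≡ 137 (mod 323)
237^18 ≡ 1 (mod 323) ✓
The order of 237 is 18, so the subgroup it generates has 18 elements.
The index is φ(323) / ord(237) = 288 / 18 = 16.

16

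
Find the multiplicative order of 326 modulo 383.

By Lagrange's theorem, ord_383(326) divides φ(383) = 383 − 1 = 382 = 2 · 191.
Divisors of 382: 1, 2, 191, 382.
Compute 326^d (mod 383) for the divisors d until we hit 1:
326^1 ≡ 326
326^2 ≡ 185
326^191 ≡ 382
326^382 ≡ 1
Hence ord(326) = 382.

382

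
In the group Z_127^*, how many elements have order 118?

φ(127) = 127 − 1 = 126 = 2 · 3^2 · 7.
Since (Z/127Z)^× is cyclic of order 126, the number of elements of order d is φ(d) when d | 126 and 0 otherwise.
Here 126 is not a multiple of 118, so there are no elements of order 118.

0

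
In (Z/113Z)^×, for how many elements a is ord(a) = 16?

φ(113) = 113 − 1 = 112 = 2^4 · 7.
(Z/113Z)^× is cyclic (|G| = 112); a cyclic group of order m has exactly φ(d) elements of each order d | m, and none otherwise.
16 = 2^4 divides 112, and φ(16) = 8.

8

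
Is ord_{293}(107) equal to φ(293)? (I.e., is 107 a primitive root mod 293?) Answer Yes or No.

No

φ(293) = 293 − 1 = 292 = 2^2 · 73.
It suffices to check that the order of 107 is not a proper divisor of 292: compute 107^(292/q) for q ∈ {2, 73}.
107^146 ≡ 1 (mod 293)  [q = 2: ≡ 1 ✗]
107^4 ≡ 191 (mod 293)  [q = 73: ≢ 1 ✓]
107^146 ≡ 1 shows ord(107) | 146, strictly less than φ(293); not a primitive root.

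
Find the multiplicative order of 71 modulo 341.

The order of 71 must divide φ(341) = φ(11·31) = (11−1)·(31−1) = 10·30 = 300 = 2^2 · 3 · 5^2.
Divisors of 300: 1, 2, 3, 4, 5, 6, 10, 12, 15, 20, 25, 30, 50, 60, 75, 100, 150, 300.
Evaluate successive powers at the divisors of 300:
71^1 ≡ 71 (mod 341)
71^2 ≡ 267 (mod 341)
71^3 ≡ 202 (mod 341)
71^4 ≡ 20 (mod 341)
71^5 ≡ 56 (mod 341)
71^6 ≡ 225 (mod 341)
71^10 ≡ 67 (mod 341)
71^12 ≡ 157 (mod 341)
71^15 ≡ 1 (mod 341) ✓
The smallest such exponent is 15, so the order of 71 is 15.

15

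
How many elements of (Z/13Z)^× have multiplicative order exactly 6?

2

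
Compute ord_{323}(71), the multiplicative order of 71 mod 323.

ord(71) | φ(323) = φ(17·19) = (17−1)·(19−1) = 16·18 = 288 = 2^5 · 3^2.
Divisors of 288: 1, 2, 3, 4, 6, 8, 9, 12, 16, 18, 24, 32, 36, 48, 72, 96, 144, 288.
Compute 71^d (mod 323) for the divisors d until we hit 1:
71^1 ≡ 71
71^2 ≡ 196
71^3 ≡ 27
71^4 ≡ 302
71^6 ≡ 83
71^8 ≡ 118
71^9 ≡ 303
71^12 ≡ 106
71^16 ≡ 35
71^18 ≡ 77
71^24 ≡ 254
71^32 ≡ 256
71^36 ≡ 115
71^48 ≡ 239
71^72 ≡ 305
71^96 ≡ 273
71^144 ≡ 1
Therefore the multiplicative order of 71 modulo 323 is 144.

144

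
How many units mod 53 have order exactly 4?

φ(53) = 53 − 1 = 52 = 2^2 · 13.
Since (Z/53Z)^× is cyclic of order 52, the number of elements of order d is φ(d) when d | 52 and 0 otherwise.
4 = 2^2 divides 52, and φ(4) = 2.

2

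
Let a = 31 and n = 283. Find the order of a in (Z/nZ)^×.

Since 31 ∈ (Z/283Z)^×, its order divides φ(283) = 283 − 1 = 282 = 2 · 3 · 47.
Divisors of 282: 1, 2, 3, 6, 47, 94, 141, 282.
Compute 31^d (mod 283) for the divisors d until we hit 1:
31^1 ≡ 31 (mod 283)
31^2 ≡ 112 (mod 283)
31^3 ≡ 76 (mod 283)
31^6 ≡ 116 (mod 283)
31^47 ≡ 239 (mod 283)
31^94 ≡ 238 (mod 283)
31^141 ≡ 282 (mod 283)
31^282 ≡ 1 (mod 283) ✓
The smallest such exponent is 282, so the order of 31 is 282.

282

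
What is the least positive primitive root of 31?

3

φ(31) = 31 − 1 = 30 = 2 · 3 · 5.
Test candidates g = 2, 3, … against the prime factors q ∈ {2, 3, 5} of φ(31): g is a generator iff g^(30/q) ≢ 1 for every such q.
g = 2: 2^15 ≡ 1 — hits 1, so not a primitive root.
g = 3: 3^15 ≡ 30; 3^10 ≡ 25; 3^6 ≡ 16 — none is 1, so 3 is a primitive root.
So 3 is the smallest generator of (Z/31Z)^×.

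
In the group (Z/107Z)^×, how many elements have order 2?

1

φ(107) = 107 − 1 = 106 = 2 · 53.
(Z/107Z)^× is cyclic (|G| = 106); a cyclic group of order m has exactly φ(d) elements of each order d | m, and none otherwise.
2 | 106, and φ(2) = 2 − 1 = 1.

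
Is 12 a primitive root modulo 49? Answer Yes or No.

Yes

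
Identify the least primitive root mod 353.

3

φ(353) = 353 − 1 = 352 = 2^5 · 11.
Test candidates g = 2, 3, … against the prime factors q ∈ {2, 11} of φ(353): g is a generator iff g^(352/q) ≢ 1 for every such q.
g = 2: 2^176 ≡ 1 — hits 1, so not a primitive root.
g = 3: 3^176 ≡ 352; 3^32 ≡ 140 — none is 1, so 3 is a primitive root.
Hence the least primitive root of 353 is 3.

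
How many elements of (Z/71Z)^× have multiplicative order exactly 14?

6

φ(71) = 71 − 1 = 70 = 2 · 5 · 7.
In a cyclic group of order 70, there are φ(d) elements of order d for each divisor d of 70, and zero for non-divisors.
14 = 2 · 7 divides 70, and φ(14) = 6.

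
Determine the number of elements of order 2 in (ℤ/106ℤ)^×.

1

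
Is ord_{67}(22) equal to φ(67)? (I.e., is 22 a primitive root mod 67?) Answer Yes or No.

φ(67) = 67 − 1 = 66 = 2 · 3 · 11.
An element g generates (Z/67Z)^× iff g^(66/q) ≢ 1 (mod 67) for each prime q ∈ {2, 3, 11}.
22^33 ≡ 1 (mod 67)  [q = 2: ≡ 1 ✗]
22^22 ≡ 1 (mod 67)  [q = 3: ≡ 1 ✗]
22^6 ≡ 25 (mod 67)  [q = 11: ≢ 1 ✓]
Since 22^33 ≡ 1, the order of 22 divides 33 < 66, so 22 is not a primitive root.

No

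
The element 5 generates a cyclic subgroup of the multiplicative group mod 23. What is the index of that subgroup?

1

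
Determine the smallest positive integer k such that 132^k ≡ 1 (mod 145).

By Lagrange's theorem, ord_145(132) divides φ(145) = φ(5·29) = (5−1)·(29−1) = 4·28 = 112 = 2^4 · 7.
Divisors of 112: 1, 2, 4, 7, 8, 14, 16, 28, 56, 112.
Test each divisor d:
132^1 ≡ 132 (mod 145)
132^2 ≡ 24 (mod 145)
132^4 ≡ 141 (mod 145)
132^7 ≡ 88 (mod 145)
132^8 ≡ 16 (mod 145)
132^14 ≡ 59 (mod 145)
132^16 ≡ 111 (mod 145)
132^28 ≡ 1 (mod 145) ✓
Hence ord(132) = 28.

28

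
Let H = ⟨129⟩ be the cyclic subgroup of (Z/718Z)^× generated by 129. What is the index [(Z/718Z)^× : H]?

1

Since 129 ∈ (Z/718Z)^×, its order divides φ(718) = φ(2)·φ(359) = 1·358 = 358 = 2 · 179.
Divisors of 358: 1, 2, 179, 358.
Compute 129^d (mod 718) for the divisors d until we hit 1:
129^1 ≡ 129 (mod 718)
129^2 ≡ 127 (mod 718)
129^179 ≡ 717 (mod 718)
129^358 ≡ 1 (mod 718) ✓
Thus |⟨129⟩| = ord(129) = 358.
[(Z/718Z)^× : ⟨129⟩] = 358/358 = 1.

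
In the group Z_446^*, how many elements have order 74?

36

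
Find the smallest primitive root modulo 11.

2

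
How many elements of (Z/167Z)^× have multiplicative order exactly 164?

0

φ(167) = 167 − 1 = 166 = 2 · 83.
(Z/167Z)^× is cyclic (|G| = 166); a cyclic group of order m has exactly φ(d) elements of each order d | m, and none otherwise.
Since 164 ∤ 166, the count is 0.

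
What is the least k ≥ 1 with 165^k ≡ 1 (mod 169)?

39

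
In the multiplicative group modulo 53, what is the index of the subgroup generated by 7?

2

Since 7 ∈ (Z/53Z)^×, its order divides φ(53) = 53 − 1 = 52 = 2^2 · 13.
Divisors of 52: 1, 2, 4, 13, 26, 52.
Evaluate successive powers at the divisors of 52:
7^1 ≡ 7 (mod 53)
7^2 ≡ 49 (mod 53)
7^4 ≡ 16 (mod 53)
7^13 ≡ 52 (mod 53)
7^26 ≡ 1 (mod 53) ✓
The order of 7 is 26, so the subgroup it generates has 26 elements.
The index is φ(53) / ord(7) = 52 / 26 = 2.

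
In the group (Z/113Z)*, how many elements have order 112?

φ(113) = 113 − 1 = 112 = 2^4 · 7.
In a cyclic group of order 112, there are φ(d) elements of order d for each divisor d of 112, and zero for non-divisors.
112 = 2^4 · 7 divides 112, and φ(112) = 48.

48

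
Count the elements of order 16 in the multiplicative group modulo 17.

φ(17) = 17 − 1 = 16 = 2^4.
(Z/17Z)^× is cyclic (|G| = 16); a cyclic group of order m has exactly φ(d) elements of each order d | m, and none otherwise.
16 = 2^4 divides 16, and φ(16) = 8.

8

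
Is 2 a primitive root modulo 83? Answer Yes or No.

Yes

φ(83) = 83 − 1 = 82 = 2 · 41.
Test 2^(82/q) mod 83 for each prime factor q of 82:
2^41 ≡ 82 (mod 83)  [q = 2: ≢ 1 ✓]
2^2 ≡ 4 (mod 83)  [q = 41: ≢ 1 ✓]
None equal 1, so ord_83(2) = 82: 2 is a primitive root.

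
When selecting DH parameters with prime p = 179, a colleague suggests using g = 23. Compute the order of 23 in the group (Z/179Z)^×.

178

ord(23) | φ(179) = 179 − 1 = 178 = 2 · 89.
Divisors of 178: 1, 2, 89, 178.
Evaluate successive powers at the divisors of 178:
23^1 ≡ 23
23^2 ≡ 171
23^89 ≡ 178
23^178 ≡ 1
Therefore the multiplicative order of 23 modulo 179 is 178.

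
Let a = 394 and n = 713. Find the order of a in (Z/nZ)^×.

330

Since 394 ∈ (Z/713Z)^×, its order divides φ(713) = φ(23·31) = (23−1)·(31−1) = 22·30 = 660 = 2^2 · 3 · 5 · 11.
Divisors of 660: 1, 2, 3, 4, 5, 6, 10, 11, 12, 15, 20, 22, 30, 33, 44, 55, 60, 66, 110, 132, 165, 220, 330, 660.
Check 394^d mod 713 for each divisor in increasing order:
394^1 ≡ 394 (mod 713)
394^2 ≡ 515 (mod 713)
394^3 ≡ 418 (mod 713)
394^4 ≡ 702 (mod 713)
394^5 ≡ 657 (mod 713)
394^6 ≡ 39 (mod 713)
394^10 ≡ 284 (mod 713)
394^11 ≡ 668 (mod 713)
394^12 ≡ 95 (mod 713)
394^15 ≡ 495 (mod 713)
394^20 ≡ 87 (mod 713)
394^22 ≡ 599 (mod 713)
394^30 ≡ 466 (mod 713)
394^33 ≡ 139 (mod 713)
394^44 ≡ 162 (mod 713)
394^55 ≡ 553 (mod 713)
394^60 ≡ 404 (mod 713)
394^66 ≡ 70 (mod 713)
394^110 ≡ 645 (mod 713)
394^132 ≡ 622 (mod 713)
394^165 ≡ 185 (mod 713)
394^220 ≡ 346 (mod 713)
394^330 ≡ 1 (mod 713) ✓
Hence ord(394) = 330.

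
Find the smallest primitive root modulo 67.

φ(67) = 67 − 1 = 66 = 2 · 3 · 11.
g is a primitive root iff g^(66/q) ≢ 1 (mod 67) for each prime q ∈ {2, 3, 11}.
g = 2: 2^33 ≡ 66; 2^22 ≡ 37; 2^6 ≡ 64 — none is 1, so 2 is a primitive root.
Hence the least primitive root of 67 is 2.

2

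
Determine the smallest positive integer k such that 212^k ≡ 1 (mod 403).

Since 212 ∈ (Z/403Z)^×, its order divides φ(403) = φ(13·31) = (13−1)·(31−1) = 12·30 = 360 = 2^3 · 3^2 · 5.
Divisors of 360: 1, 2, 3, 4, 5, 6, 8, 9, 10, 12, 15, 18, 20, 24, 30, 36, 40, 45, 60, 72, 90, 120, 180, 360.
Check 212^d mod 403 for each divisor in increasing order:
212^1 ≡ 212 (mod 403)
212^2 ≡ 211 (mod 403)
212^3 ≡ 402 (mod 403)
212^4 ≡ 191 (mod 403)
212^5 ≡ 192 (mod 403)
212^6 ≡ 1 (mod 403) ✓
So ord_403(212) = 6.

6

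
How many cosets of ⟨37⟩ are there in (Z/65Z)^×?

4

By Lagrange's theorem, ord_65(37) divides φ(65) = φ(5·13) = (5−1)·(13−1) = 4·12 = 48 = 2^4 · 3.
Divisors of 48: 1, 2, 3, 4, 6, 8, 12, 16, 24, 48.
Test each divisor d:
37^1 ≡ 37 (mod 65)
37^2 ≡ 4 (mod 65)
37^3 ≡ 18 (mod 65)
37^4 ≡ 16 (mod 65)
37^6 ≡ 64 (mod 65)
37^8 ≡ 61 (mod 65)
37^12 ≡ 1 (mod 65) ✓
The order of 37 is 12, so the subgroup it generates has 12 elements.
[(Z/65Z)^× : ⟨37⟩] = 48/12 = 4.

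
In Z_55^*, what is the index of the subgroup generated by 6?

Since 6 ∈ (Z/55Z)^×, its order divides φ(55) = φ(5·11) = (5−1)·(11−1) = 4·10 = 40 = 2^3 · 5.
Divisors of 40: 1, 2, 4, 5, 8, 10, 20, 40.
Evaluate successive powers at the divisors of 40:
6^1 ≡ 6
6^2 ≡ 36
6^4 ≡ 31
6^5 ≡ 21
6^8 ≡ 26
6^10 ≡ 1
Thus |⟨6⟩| = ord(6) = 10.
Index = |(Z/55Z)^×| / |⟨6⟩| = 40 / 10 = 4.

4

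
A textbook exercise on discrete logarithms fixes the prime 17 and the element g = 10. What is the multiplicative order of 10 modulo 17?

Since 10 ∈ (Z/17Z)^×, its order divides φ(17) = 17 − 1 = 16 = 2^4.
Divisors of 16: 1, 2, 4, 8, 16.
Compute 10^d (mod 17) for the divisors d until we hit 1:
10^1 ≡ 10 (mod 17)
10^2 ≡ 15 (mod 17)
10^4 ≡ 4 (mod 17)
10^8 ≡ 16 (mod 17)
10^16 ≡ 1 (mod 17) ✓
Hence ord(10) = 16.

16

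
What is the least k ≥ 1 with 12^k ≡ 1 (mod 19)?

6

ord(12) | φ(19) = 19 − 1 = 18 = 2 · 3^2.
Divisors of 18: 1, 2, 3, 6, 9, 18.
Check 12^d mod 19 for each divisor in increasing order:
12^1 ≡ 12
12^2 ≡ 11
12^3 ≡ 18
12^6 ≡ 1
Therefore the multiplicative order of 12 modulo 19 is 6.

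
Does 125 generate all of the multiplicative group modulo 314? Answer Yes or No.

φ(314) = φ(2)·φ(157) = 1·156 = 156 = 2^2 · 3 · 13.
An element g generates (Z/314Z)^× iff g^(156/q) ≢ 1 (mod 314) for each prime q ∈ {2, 3, 13}.
125^78 ≡ 313 (mod 314)  [q = 2: ≢ 1 ✓]
125^52 ≡ 1 (mod 314)  [q = 3: ≡ 1 ✗]
125^12 ≡ 99 (mod 314)  [q = 13: ≢ 1 ✓]
125^52 ≡ 1 shows ord(125) | 52, strictly less than φ(314); not a primitive root.

No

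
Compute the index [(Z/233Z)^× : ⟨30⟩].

2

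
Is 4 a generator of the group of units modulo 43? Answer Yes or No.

φ(43) = 43 − 1 = 42 = 2 · 3 · 7.
Test 4^(42/q) mod 43 for each prime factor q of 42:
4^21 ≡ 1 (mod 43)  [q = 2: ≡ 1 ✗]
4^14 ≡ 1 (mod 43)  [q = 3: ≡ 1 ✗]
4^6 ≡ 11 (mod 43)  [q = 7: ≢ 1 ✓]
Since 4^21 ≡ 1, the order of 4 divides 21 < 42, so 4 is not a primitive root.

No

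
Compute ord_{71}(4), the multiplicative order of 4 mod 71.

35

Since 4 ∈ (Z/71Z)^×, its order divides φ(71) = 71 − 1 = 70 = 2 · 5 · 7.
Divisors of 70: 1, 2, 5, 7, 10, 14, 35, 70.
Check 4^d mod 71 for each divisor in increasing order:
4^1 ≡ 4
4^2 ≡ 16
4^5 ≡ 30
4^7 ≡ 54
4^10 ≡ 48
4^14 ≡ 5
4^35 ≡ 1
Hence ord(4) = 35.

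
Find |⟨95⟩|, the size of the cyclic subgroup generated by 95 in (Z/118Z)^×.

29

Since 95 ∈ (Z/118Z)^×, its order divides φ(118) = φ(2)·φ(59) = 1·58 = 58 = 2 · 29.
Divisors of 58: 1, 2, 29, 58.
Test each divisor d:
95^1 ≡ 95 (mod 118)
95^2 ≡ 57 (mod 118)
95^29 ≡ 1 (mod 118) ✓
The smallest such exponent is 29, so the order of 95 is 29.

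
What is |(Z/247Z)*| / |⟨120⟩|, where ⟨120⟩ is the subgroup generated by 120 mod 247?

The order of 120 must divide φ(247) = φ(13·19) = (13−1)·(19−1) = 12·18 = 216 = 2^3 · 3^3.
Divisors of 216: 1, 2, 3, 4, 6, 8, 9, 12, 18, 24, 27, 36, 54, 72, 108, 216.
Evaluate successive powers at the divisors of 216:
120^1 ≡ 120 (mod 247)
120^2 ≡ 74 (mod 247)
120^3 ≡ 235 (mod 247)
120^4 ≡ 42 (mod 247)
120^6 ≡ 144 (mod 247)
120^8 ≡ 35 (mod 247)
120^9 ≡ 1 (mod 247) ✓
Thus |⟨120⟩| = ord(120) = 9.
Index = |(Z/247Z)^×| / |⟨120⟩| = 216 / 9 = 24.

24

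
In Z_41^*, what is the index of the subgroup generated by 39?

2

ord(39) | φ(41) = 41 − 1 = 40 = 2^3 · 5.
Divisors of 40: 1, 2, 4, 5, 8, 10, 20, 40.
Check 39^d mod 41 for each divisor in increasing order:
39^1 ≡ 39 (mod 41)
39^2 ≡ 4 (mod 41)
39^4 ≡ 16 (mod 41)
39^5 ≡ 9 (mod 41)
39^8 ≡ 10 (mod 41)
39^10 ≡ 40 (mod 41)
39^20 ≡ 1 (mod 41) ✓
The order of 39 is 20, so the subgroup it generates has 20 elements.
[(Z/41Z)^× : ⟨39⟩] = 40/20 = 2.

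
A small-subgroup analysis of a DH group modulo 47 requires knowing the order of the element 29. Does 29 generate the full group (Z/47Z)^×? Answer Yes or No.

φ(47) = 47 − 1 = 46 = 2 · 23.
29 is a primitive root mod 47 iff 29^(φ(47)/q) ≢ 1 for every prime q | φ(47), i.e. q ∈ {2, 23}.
29^23 ≡ 46 (mod 47)  [q = 2: ≢ 1 ✓]
29^2 ≡ 42 (mod 47)  [q = 23: ≢ 1 ✓]
All checks pass, so 29 has order 46 and is a primitive root modulo 47.

Yes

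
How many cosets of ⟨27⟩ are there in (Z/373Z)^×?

By Lagrange's theorem, ord_373(27) divides φ(373) = 373 − 1 = 372 = 2^2 · 3 · 31.
Divisors of 372: 1, 2, 3, 4, 6, 12, 31, 62, 93, 124, 186, 372.
Test each divisor d:
27^1 ≡ 27
27^2 ≡ 356
27^3 ≡ 287
27^4 ≡ 289
27^6 ≡ 309
27^12 ≡ 366
27^31 ≡ 372
27^62 ≡ 1
So ord_373(27) = 62, hence |⟨27⟩| = 62.
Index = |(Z/373Z)^×| / |⟨27⟩| = 372 / 62 = 6.

6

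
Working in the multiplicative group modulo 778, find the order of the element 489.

194

ord(489) | φ(778) = φ(2)·φ(389) = 1·388 = 388 = 2^2 · 97.
Divisors of 388: 1, 2, 4, 97, 194, 388.
Evaluate successive powers at the divisors of 388:
489^1 ≡ 489 (mod 778)
489^2 ≡ 275 (mod 778)
489^4 ≡ 159 (mod 778)
489^97 ≡ 777 (mod 778)
489^194 ≡ 1 (mod 778) ✓
Therefore the multiplicative order of 489 modulo 778 is 194.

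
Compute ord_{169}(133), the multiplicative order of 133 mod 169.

39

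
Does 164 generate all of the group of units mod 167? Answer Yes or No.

φ(167) = 167 − 1 = 166 = 2 · 83.
An element g generates (Z/167Z)^× iff g^(166/q) ≢ 1 (mod 167) for each prime q ∈ {2, 83}.
164^83 ≡ 166 (mod 167)  [q = 2: ≢ 1 ✓]
164^2 ≡ 9 (mod 167)  [q = 83: ≢ 1 ✓]
All checks pass, so 164 has order 166 and is a primitive root modulo 167.

Yes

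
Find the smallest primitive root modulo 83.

φ(83) = 83 − 1 = 82 = 2 · 41.
g is a primitive root iff g^(82/q) ≢ 1 (mod 83) for each prime q ∈ {2, 41}.
g = 2: 2^41 ≡ 82; 2^2 ≡ 4 — none is 1, so 2 is a primitive root.
Hence the least primitive root of 83 is 2.

2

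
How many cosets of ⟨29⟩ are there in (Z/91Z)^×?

The order of 29 must divide φ(91) = φ(7·13) = (7−1)·(13−1) = 6·12 = 72 = 2^3 · 3^2.
Divisors of 72: 1, 2, 3, 4, 6, 8, 9, 12, 18, 24, 36, 72.
Evaluate successive powers at the divisors of 72:
29^1 ≡ 29 (mod 91)
29^2 ≡ 22 (mod 91)
29^3 ≡ 1 (mod 91) ✓
The order of 29 is 3, so the subgroup it generates has 3 elements.
Index = |(Z/91Z)^×| / |⟨29⟩| = 72 / 3 = 24.

24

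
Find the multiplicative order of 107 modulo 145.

ord(107) | φ(145) = φ(5·29) = (5−1)·(29−1) = 4·28 = 112 = 2^4 · 7.
Divisors of 112: 1, 2, 4, 7, 8, 14, 16, 28, 56, 112.
Compute 107^d (mod 145) for the divisors d until we hit 1:
107^1 ≡ 107
107^2 ≡ 139
107^4 ≡ 36
107^7 ≡ 88
107^8 ≡ 136
107^14 ≡ 59
107^16 ≡ 81
107^28 ≡ 1
Hence ord(107) = 28.

28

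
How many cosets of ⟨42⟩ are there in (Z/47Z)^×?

2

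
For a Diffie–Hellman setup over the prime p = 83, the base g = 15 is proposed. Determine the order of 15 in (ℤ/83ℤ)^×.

The order of 15 must divide φ(83) = 83 − 1 = 82 = 2 · 41.
Divisors of 82: 1, 2, 41, 82.
Compute 15^d (mod 83) for the divisors d until we hit 1:
15^1 ≡ 15 (mod 83)
15^2 ≡ 59 (mod 83)
15^41 ≡ 82 (mod 83)
15^82 ≡ 1 (mod 83) ✓
So ord_83(15) = 82.

82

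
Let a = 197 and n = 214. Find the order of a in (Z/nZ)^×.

By Lagrange's theorem, ord_214(197) divides φ(214) = φ(2)·φ(107) = 1·106 = 106 = 2 · 53.
Divisors of 106: 1, 2, 53, 106.
Evaluate successive powers at the divisors of 106:
197^1 ≡ 197 (mod 214)
197^2 ≡ 75 (mod 214)
197^53 ≡ 1 (mod 214) ✓
Hence ord(197) = 53.

53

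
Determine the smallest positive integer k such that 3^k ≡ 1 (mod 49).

42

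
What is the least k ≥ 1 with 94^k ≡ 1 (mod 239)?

ord(94) | φ(239) = 239 − 1 = 238 = 2 · 7 · 17.
Divisors of 238: 1, 2, 7, 14, 17, 34, 119, 238.
Compute 94^d (mod 239) for the divisors d until we hit 1:
94^1 ≡ 94 (mod 239)
94^2 ≡ 232 (mod 239)
94^7 ≡ 23 (mod 239)
94^14 ≡ 51 (mod 239)
94^17 ≡ 141 (mod 239)
94^34 ≡ 44 (mod 239)
94^119 ≡ 238 (mod 239)
94^238 ≡ 1 (mod 239) ✓
Therefore the multiplicative order of 94 modulo 239 is 238.

238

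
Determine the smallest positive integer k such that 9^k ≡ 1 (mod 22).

ord(9) | φ(22) = φ(2)·φ(11) = 1·10 = 10 = 2 · 5.
Divisors of 10: 1, 2, 5, 10.
Evaluate successive powers at the divisors of 10:
9^1 ≡ 9 (mod 22)
9^2 ≡ 15 (mod 22)
9^5 ≡ 1 (mod 22) ✓
Therefore the multiplicative order of 9 modulo 22 is 5.

5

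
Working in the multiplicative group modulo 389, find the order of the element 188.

388

ord(188) | φ(389) = 389 − 1 = 388 = 2^2 · 97.
Divisors of 388: 1, 2, 4, 97, 194, 388.
Compute 188^d (mod 389) for the divisors d until we hit 1:
188^1 ≡ 188 (mod 389)
188^2 ≡ 334 (mod 389)
188^4 ≡ 302 (mod 389)
188^97 ≡ 115 (mod 389)
188^194 ≡ 388 (mod 389)
188^388 ≡ 1 (mod 389) ✓
So ord_389(188) = 388.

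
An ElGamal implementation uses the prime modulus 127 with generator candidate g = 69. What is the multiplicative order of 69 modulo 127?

By Lagrange's theorem, ord_127(69) divides φ(127) = 127 − 1 = 126 = 2 · 3^2 · 7.
Divisors of 126: 1, 2, 3, 6, 7, 9, 14, 18, 21, 42, 63, 126.
Test each divisor d:
69^1 ≡ 69 (mod 127)
69^2 ≡ 62 (mod 127)
69^3 ≡ 87 (mod 127)
69^6 ≡ 76 (mod 127)
69^7 ≡ 37 (mod 127)
69^9 ≡ 8 (mod 127)
69^14 ≡ 99 (mod 127)
69^18 ≡ 64 (mod 127)
69^21 ≡ 107 (mod 127)
69^42 ≡ 19 (mod 127)
69^63 ≡ 1 (mod 127) ✓
So ord_127(69) = 63.

63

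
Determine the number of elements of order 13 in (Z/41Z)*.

0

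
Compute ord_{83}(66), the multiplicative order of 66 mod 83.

By Lagrange's theorem, ord_83(66) divides φ(83) = 83 − 1 = 82 = 2 · 41.
Divisors of 82: 1, 2, 41, 82.
Compute 66^d (mod 83) for the divisors d until we hit 1:
66^1 ≡ 66 (mod 83)
66^2 ≡ 40 (mod 83)
66^41 ≡ 82 (mod 83)
66^82 ≡ 1 (mod 83) ✓
The smallest such exponent is 82, so the order of 66 is 82.

82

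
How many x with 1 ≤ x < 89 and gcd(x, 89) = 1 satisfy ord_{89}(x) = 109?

0

φ(89) = 89 − 1 = 88 = 2^3 · 11.
In a cyclic group of order 88, there are φ(d) elements of order d for each divisor d of 88, and zero for non-divisors.
Here 88 is not a multiple of 109, so there are no elements of order 109.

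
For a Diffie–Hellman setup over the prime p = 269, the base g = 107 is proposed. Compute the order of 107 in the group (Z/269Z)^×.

Since 107 ∈ (Z/269Z)^×, its order divides φ(269) = 269 − 1 = 268 = 2^2 · 67.
Divisors of 268: 1, 2, 4, 67, 134, 268.
Evaluate successive powers at the divisors of 268:
107^1 ≡ 107 (mod 269)
107^2 ≡ 151 (mod 269)
107^4 ≡ 205 (mod 269)
107^67 ≡ 82 (mod 269)
107^134 ≡ 268 (mod 269)
107^268 ≡ 1 (mod 269) ✓
Hence ord(107) = 268.

268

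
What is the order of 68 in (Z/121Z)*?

ord(68) | φ(121) = φ(11^2) = 11·(11−1) = 110 = 2 · 5 · 11.
Divisors of 110: 1, 2, 5, 10, 11, 22, 55, 110.
Evaluate successive powers at the divisors of 110:
68^1 ≡ 68
68^2 ≡ 26
68^5 ≡ 109
68^10 ≡ 23
68^11 ≡ 112
68^22 ≡ 81
68^55 ≡ 120
68^110 ≡ 1
Hence ord(68) = 110.

110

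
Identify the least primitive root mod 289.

φ(289) = φ(17^2) = 17·(17−1) = 272 = 2^4 · 17.
Test candidates g = 2, 3, … against the prime factors q ∈ {2, 17} of φ(289): g is a generator iff g^(272/q) ≢ 1 for every such q.
g = 2: 2^136 ≡ 1 — hits 1, so not a primitive root.
g = 3: 3^136 ≡ 288; 3^16 ≡ 171 — none is 1, so 3 is a primitive root.
Hence the least primitive root of 289 is 3.

3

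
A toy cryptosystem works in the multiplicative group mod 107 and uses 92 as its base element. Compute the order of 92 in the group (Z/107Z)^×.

53

The order of 92 must divide φ(107) = 107 − 1 = 106 = 2 · 53.
Divisors of 106: 1, 2, 53, 106.
Compute 92^d (mod 107) for the divisors d until we hit 1:
92^1 ≡ 92 (mod 107)
92^2 ≡ 11 (mod 107)
92^53 ≡ 1 (mod 107) ✓
The smallest such exponent is 53, so the order of 92 is 53.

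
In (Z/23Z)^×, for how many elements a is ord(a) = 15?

0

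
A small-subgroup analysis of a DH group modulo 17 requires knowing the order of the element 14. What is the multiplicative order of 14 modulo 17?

16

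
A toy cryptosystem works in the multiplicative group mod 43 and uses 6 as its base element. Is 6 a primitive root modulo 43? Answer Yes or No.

No

φ(43) = 43 − 1 = 42 = 2 · 3 · 7.
An element g generates (Z/43Z)^× iff g^(42/q) ≢ 1 (mod 43) for each prime q ∈ {2, 3, 7}.
6^21 ≡ 1 (mod 43)  [q = 2: ≡ 1 ✗]
6^14 ≡ 36 (mod 43)  [q = 3: ≢ 1 ✓]
6^6 ≡ 1 (mod 43)  [q = 7: ≡ 1 ✗]
6^21 ≡ 1 shows ord(6) | 21, strictly less than φ(43); not a primitive root.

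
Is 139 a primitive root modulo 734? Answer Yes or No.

Yes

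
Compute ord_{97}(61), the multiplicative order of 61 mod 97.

Since 61 ∈ (Z/97Z)^×, its order divides φ(97) = 97 − 1 = 96 = 2^5 · 3.
Divisors of 96: 1, 2, 3, 4, 6, 8, 12, 16, 24, 32, 48, 96.
Compute 61^d (mod 97) for the divisors d until we hit 1:
61^1 ≡ 61 (mod 97)
61^2 ≡ 35 (mod 97)
61^3 ≡ 1 (mod 97) ✓
Hence ord(61) = 3.

3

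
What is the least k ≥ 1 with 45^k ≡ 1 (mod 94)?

46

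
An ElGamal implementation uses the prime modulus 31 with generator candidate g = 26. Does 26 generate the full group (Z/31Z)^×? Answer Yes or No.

φ(31) = 31 − 1 = 30 = 2 · 3 · 5.
An element g generates (Z/31Z)^× iff g^(30/q) ≢ 1 (mod 31) for each prime q ∈ {2, 3, 5}.
26^15 ≡ 30 (mod 31)  [q = 2: ≢ 1 ✓]
26^10 ≡ 5 (mod 31)  [q = 3: ≢ 1 ✓]
26^6 ≡ 1 (mod 31)  [q = 5: ≡ 1 ✗]
26^6 ≡ 1 shows ord(26) | 6, strictly less than φ(31); not a primitive root.

No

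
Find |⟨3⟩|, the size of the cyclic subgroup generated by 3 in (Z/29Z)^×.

28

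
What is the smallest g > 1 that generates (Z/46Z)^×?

φ(46) = φ(2)·φ(23) = 1·22 = 22 = 2 · 11.
g is a primitive root iff g^(22/q) ≢ 1 (mod 46) for each prime q ∈ {2, 11}.
g = 2: gcd(2, 46) = 2 > 1, not a unit — skip.
g = 3: 3^11 ≡ 1 — hits 1, so not a primitive root.
g = 4: gcd(4, 46) = 2 > 1, not a unit — skip.
g = 5: 5^11 ≡ 45; 5^2 ≡ 25 — none is 1, so 5 is a primitive root.
So 5 is the smallest generator of (Z/46Z)^×.

5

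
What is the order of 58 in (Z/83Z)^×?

The order of 58 must divide φ(83) = 83 − 1 = 82 = 2 · 41.
Divisors of 82: 1, 2, 41, 82.
Compute 58^d (mod 83) for the divisors d until we hit 1:
58^1 ≡ 58 (mod 83)
58^2 ≡ 44 (mod 83)
58^41 ≡ 82 (mod 83)
58^82 ≡ 1 (mod 83) ✓
Therefore the multiplicative order of 58 modulo 83 is 82.

82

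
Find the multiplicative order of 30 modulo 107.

53

The order of 30 must divide φ(107) = 107 − 1 = 106 = 2 · 53.
Divisors of 106: 1, 2, 53, 106.
Check 30^d mod 107 for each divisor in increasing order:
30^1 ≡ 30 (mod 107)
30^2 ≡ 44 (mod 107)
30^53 ≡ 1 (mod 107) ✓
So ord_107(30) = 53.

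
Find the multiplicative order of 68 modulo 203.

84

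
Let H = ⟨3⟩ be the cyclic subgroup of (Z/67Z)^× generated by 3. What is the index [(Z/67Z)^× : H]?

ord(3) | φ(67) = 67 − 1 = 66 = 2 · 3 · 11.
Divisors of 66: 1, 2, 3, 6, 11, 22, 33, 66.
Check 3^d mod 67 for each divisor in increasing order:
3^1 ≡ 3 (mod 67)
3^2 ≡ 9 (mod 67)
3^3 ≡ 27 (mod 67)
3^6 ≡ 59 (mod 67)
3^11 ≡ 66 (mod 67)
3^22 ≡ 1 (mod 67) ✓
So ord_67(3) = 22, hence |⟨3⟩| = 22.
[(Z/67Z)^× : ⟨3⟩] = 66/22 = 3.

3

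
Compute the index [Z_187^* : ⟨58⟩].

ord(58) | φ(187) = φ(11·17) = (11−1)·(17−1) = 10·16 = 160 = 2^5 · 5.
Divisors of 160: 1, 2, 4, 5, 8, 10, 16, 20, 32, 40, 80, 160.
Compute 58^d (mod 187) for the divisors d until we hit 1:
58^1 ≡ 58 (mod 187)
58^2 ≡ 185 (mod 187)
58^4 ≡ 4 (mod 187)
58^5 ≡ 45 (mod 187)
58^8 ≡ 16 (mod 187)
58^10 ≡ 155 (mod 187)
58^16 ≡ 69 (mod 187)
58^20 ≡ 89 (mod 187)
58^32 ≡ 86 (mod 187)
58^40 ≡ 67 (mod 187)
58^80 ≡ 1 (mod 187) ✓
The order of 58 is 80, so the subgroup it generates has 80 elements.
The index is φ(187) / ord(58) = 160 / 80 = 2.

2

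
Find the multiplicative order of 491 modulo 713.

66

By Lagrange's theorem, ord_713(491) divides φ(713) = φ(23·31) = (23−1)·(31−1) = 22·30 = 660 = 2^2 · 3 · 5 · 11.
Divisors of 660: 1, 2, 3, 4, 5, 6, 10, 11, 12, 15, 20, 22, 30, 33, 44, 55, 60, 66, 110, 132, 165, 220, 330, 660.
Evaluate successive powers at the divisors of 660:
491^1 ≡ 491 (mod 713)
491^2 ≡ 87 (mod 713)
491^3 ≡ 650 (mod 713)
491^4 ≡ 439 (mod 713)
491^5 ≡ 223 (mod 713)
491^6 ≡ 404 (mod 713)
491^10 ≡ 532 (mod 713)
491^11 ≡ 254 (mod 713)
491^12 ≡ 652 (mod 713)
491^15 ≡ 278 (mod 713)
491^20 ≡ 676 (mod 713)
491^22 ≡ 346 (mod 713)
491^30 ≡ 280 (mod 713)
491^33 ≡ 185 (mod 713)
491^44 ≡ 645 (mod 713)
491^55 ≡ 553 (mod 713)
491^60 ≡ 683 (mod 713)
491^66 ≡ 1 (mod 713) ✓
Hence ord(491) = 66.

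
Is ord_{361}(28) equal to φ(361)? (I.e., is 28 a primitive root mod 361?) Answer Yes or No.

No

φ(361) = φ(19^2) = 19·(19−1) = 342 = 2 · 3^2 · 19.
28 is a primitive root mod 361 iff 28^(φ(361)/q) ≢ 1 for every prime q | φ(361), i.e. q ∈ {2, 3, 19}.
28^171 ≡ 1 (mod 361)  [q = 2: ≡ 1 ✗]
28^114 ≡ 68 (mod 361)  [q = 3: ≢ 1 ✓]
28^18 ≡ 1 (mod 361)  [q = 19: ≡ 1 ✗]
The check at q = 2 fails, so 28 generates a proper subgroup.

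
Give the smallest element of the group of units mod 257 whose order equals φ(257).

3

φ(257) = 257 − 1 = 256 = 2^8.
g is a primitive root iff g^(256/q) ≢ 1 (mod 257) for each prime q ∈ {2}.
g = 2: 2^128 ≡ 1 — hits 1, so not a primitive root.
g = 3: 3^128 ≡ 256 — none is 1, so 3 is a primitive root.
Hence the least primitive root of 257 is 3.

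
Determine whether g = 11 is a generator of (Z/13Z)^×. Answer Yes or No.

Yes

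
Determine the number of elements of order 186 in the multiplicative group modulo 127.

0

φ(127) = 127 − 1 = 126 = 2 · 3^2 · 7.
In a cyclic group of order 126, there are φ(d) elements of order d for each divisor d of 126, and zero for non-divisors.
Here 126 is not a multiple of 186, so there are no elements of order 186.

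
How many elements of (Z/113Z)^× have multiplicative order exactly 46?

φ(113) = 113 − 1 = 112 = 2^4 · 7.
Since (Z/113Z)^× is cyclic of order 112, the number of elements of order d is φ(d) when d | 112 and 0 otherwise.
46 does not divide 112, so no element of (Z/113Z)^× has order 46.

0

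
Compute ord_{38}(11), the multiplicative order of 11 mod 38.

3

The order of 11 must divide φ(38) = φ(2)·φ(19) = 1·18 = 18 = 2 · 3^2.
Divisors of 18: 1, 2, 3, 6, 9, 18.
Check 11^d mod 38 for each divisor in increasing order:
11^1 ≡ 11 (mod 38)
11^2 ≡ 7 (mod 38)
11^3 ≡ 1 (mod 38) ✓
So ord_38(11) = 3.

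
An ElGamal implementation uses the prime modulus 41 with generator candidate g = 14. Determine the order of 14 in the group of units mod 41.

By Lagrange's theorem, ord_41(14) divides φ(41) = 41 − 1 = 40 = 2^3 · 5.
Divisors of 40: 1, 2, 4, 5, 8, 10, 20, 40.
Check 14^d mod 41 for each divisor in increasing order:
14^1 ≡ 14
14^2 ≡ 32
14^4 ≡ 40
14^5 ≡ 27
14^8 ≡ 1
Therefore the multiplicative order of 14 modulo 41 is 8.

8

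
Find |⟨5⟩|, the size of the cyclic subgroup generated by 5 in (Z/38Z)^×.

ord(5) | φ(38) = φ(2)·φ(19) = 1·18 = 18 = 2 · 3^2.
Divisors of 18: 1, 2, 3, 6, 9, 18.
Evaluate successive powers at the divisors of 18:
5^1 ≡ 5
5^2 ≡ 25
5^3 ≡ 11
5^6 ≡ 7
5^9 ≡ 1
The smallest such exponent is 9, so the order of 5 is 9.

9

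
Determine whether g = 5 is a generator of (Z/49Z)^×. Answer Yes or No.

φ(49) = φ(7^2) = 7·(7−1) = 42 = 2 · 3 · 7.
It suffices to check that the order of 5 is not a proper divisor of 42: compute 5^(42/q) for q ∈ {2, 3, 7}.
5^21 ≡ 48 (mod 49)  [q = 2: ≢ 1 ✓]
5^14 ≡ 18 (mod 49)  [q = 3: ≢ 1 ✓]
5^6 ≡ 43 (mod 49)  [q = 7: ≢ 1 ✓]
All checks pass, so 5 has order 42 and is a primitive root modulo 49.

Yes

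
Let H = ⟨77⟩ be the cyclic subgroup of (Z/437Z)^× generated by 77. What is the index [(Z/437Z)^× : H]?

The order of 77 must divide φ(437) = φ(19·23) = (19−1)·(23−1) = 18·22 = 396 = 2^2 · 3^2 · 11.
Divisors of 396: 1, 2, 3, 4, 6, 9, 11, 12, 18, 22, 33, 36, 44, 66, 99, 132, 198, 396.
Test each divisor d:
77^1 ≡ 77 (mod 437)
77^2 ≡ 248 (mod 437)
77^3 ≡ 305 (mod 437)
77^4 ≡ 324 (mod 437)
77^6 ≡ 381 (mod 437)
77^9 ≡ 400 (mod 437)
77^11 ≡ 1 (mod 437) ✓
The order of 77 is 11, so the subgroup it generates has 11 elements.
Index = |(Z/437Z)^×| / |⟨77⟩| = 396 / 11 = 36.

36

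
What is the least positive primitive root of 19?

φ(19) = 19 − 1 = 18 = 2 · 3^2.
g is a primitive root iff g^(18/q) ≢ 1 (mod 19) for each prime q ∈ {2, 3}.
g = 2: 2^9 ≡ 18; 2^6 ≡ 7 — none is 1, so 2 is a primitive root.
Hence the least primitive root of 19 is 2.

2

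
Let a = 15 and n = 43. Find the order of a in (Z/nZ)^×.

The order of 15 must divide φ(43) = 43 − 1 = 42 = 2 · 3 · 7.
Divisors of 42: 1, 2, 3, 6, 7, 14, 21, 42.
Evaluate successive powers at the divisors of 42:
15^1 ≡ 15 (mod 43)
15^2 ≡ 10 (mod 43)
15^3 ≡ 21 (mod 43)
15^6 ≡ 11 (mod 43)
15^7 ≡ 36 (mod 43)
15^14 ≡ 6 (mod 43)
15^21 ≡ 1 (mod 43) ✓
So ord_43(15) = 21.

21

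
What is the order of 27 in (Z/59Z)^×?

The order of 27 must divide φ(59) = 59 − 1 = 58 = 2 · 29.
Divisors of 58: 1, 2, 29, 58.
Check 27^d mod 59 for each divisor in increasing order:
27^1 ≡ 27 (mod 59)
27^2 ≡ 21 (mod 59)
27^29 ≡ 1 (mod 59) ✓
Hence ord(27) = 29.

29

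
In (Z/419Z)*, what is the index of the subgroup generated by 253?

By Lagrange's theorem, ord_419(253) divides φ(419) = 419 − 1 = 418 = 2 · 11 · 19.
Divisors of 418: 1, 2, 11, 19, 22, 38, 209, 418.
Test each divisor d:
253^1 ≡ 253 (mod 419)
253^2 ≡ 321 (mod 419)
253^11 ≡ 113 (mod 419)
253^19 ≡ 290 (mod 419)
253^22 ≡ 199 (mod 419)
253^38 ≡ 300 (mod 419)
253^209 ≡ 418 (mod 419)
253^418 ≡ 1 (mod 419) ✓
Thus |⟨253⟩| = ord(253) = 418.
[(Z/419Z)^× : ⟨253⟩] = 418/418 = 1.

1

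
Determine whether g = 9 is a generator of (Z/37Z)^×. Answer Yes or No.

φ(37) = 37 − 1 = 36 = 2^2 · 3^2.
An element g generates (Z/37Z)^× iff g^(36/q) ≢ 1 (mod 37) for each prime q ∈ {2, 3}.
9^18 ≡ 1 (mod 37)  [q = 2: ≡ 1 ✗]
9^12 ≡ 26 (mod 37)  [q = 3: ≢ 1 ✓]
Since 9^18 ≡ 1, the order of 9 divides 18 < 36, so 9 is not a primitive root.

No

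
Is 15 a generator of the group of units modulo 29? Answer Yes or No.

Yes

φ(29) = 29 − 1 = 28 = 2^2 · 7.
Test 15^(28/q) mod 29 for each prime factor q of 28:
15^14 ≡ 28 (mod 29)  [q = 2: ≢ 1 ✓]
15^4 ≡ 20 (mod 29)  [q = 7: ≢ 1 ✓]
All checks pass, so 15 has order 28 and is a primitive root modulo 29.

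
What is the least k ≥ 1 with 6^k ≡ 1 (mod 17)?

16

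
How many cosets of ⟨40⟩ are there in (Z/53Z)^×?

2

ord(40) | φ(53) = 53 − 1 = 52 = 2^2 · 13.
Divisors of 52: 1, 2, 4, 13, 26, 52.
Check 40^d mod 53 for each divisor in increasing order:
40^1 ≡ 40 (mod 53)
40^2 ≡ 10 (mod 53)
40^4 ≡ 47 (mod 53)
40^13 ≡ 52 (mod 53)
40^26 ≡ 1 (mod 53) ✓
Thus |⟨40⟩| = ord(40) = 26.
The index is φ(53) / ord(40) = 52 / 26 = 2.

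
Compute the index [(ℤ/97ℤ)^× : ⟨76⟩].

Since 76 ∈ (Z/97Z)^×, its order divides φ(97) = 97 − 1 = 96 = 2^5 · 3.
Divisors of 96: 1, 2, 3, 4, 6, 8, 12, 16, 24, 32, 48, 96.
Check 76^d mod 97 for each divisor in increasing order:
76^1 ≡ 76
76^2 ≡ 53
76^3 ≡ 51
76^4 ≡ 93
76^6 ≡ 79
76^8 ≡ 16
76^12 ≡ 33
76^16 ≡ 62
76^24 ≡ 22
76^32 ≡ 61
76^48 ≡ 96
76^96 ≡ 1
So ord_97(76) = 96, hence |⟨76⟩| = 96.
Index = |(Z/97Z)^×| / |⟨76⟩| = 96 / 96 = 1.

1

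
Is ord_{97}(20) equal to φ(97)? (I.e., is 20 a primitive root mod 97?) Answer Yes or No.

φ(97) = 97 − 1 = 96 = 2^5 · 3.
An element g generates (Z/97Z)^× iff g^(96/q) ≢ 1 (mod 97) for each prime q ∈ {2, 3}.
20^48 ≡ 96 (mod 97)  [q = 2: ≢ 1 ✓]
20^32 ≡ 1 (mod 97)  [q = 3: ≡ 1 ✗]
Since 20^32 ≡ 1, the order of 20 divides 32 < 96, so 20 is not a primitive root.

No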